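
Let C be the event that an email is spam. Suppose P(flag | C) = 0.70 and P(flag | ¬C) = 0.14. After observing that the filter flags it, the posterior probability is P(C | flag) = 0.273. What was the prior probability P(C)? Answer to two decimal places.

P(C) = 0.07

Bayes' rule in odds form gives O(C|E) = O(C)·[P(E|C)/P(E|¬C)], hence O(C) = O(C|E)/LR.
Posterior odds = 0.273/(1−0.273) = 0.3755. LR = 0.70/0.14 = 5.0000.
Prior odds = 0.3755/5.0000 = 0.0751, so P(C) = 0.0751/(1+0.0751) ≈ 0.07.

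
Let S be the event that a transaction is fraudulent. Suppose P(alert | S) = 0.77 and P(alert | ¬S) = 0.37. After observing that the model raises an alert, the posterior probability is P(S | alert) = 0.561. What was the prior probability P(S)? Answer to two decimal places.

P(S) = 0.38

In odds form, posterior odds = prior odds × likelihood ratio, so prior odds = posterior odds ÷ LR.
Posterior odds = 0.561/(1−0.561) = 1.2779. LR = 0.77/0.37 = 2.0811.
Prior odds = 1.2779/2.0811 = 0.6141, so P(S) = 0.6141/(1+0.6141) ≈ 0.38.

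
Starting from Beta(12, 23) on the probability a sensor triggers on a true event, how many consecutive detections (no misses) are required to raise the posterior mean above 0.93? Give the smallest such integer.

After k detections and 0 misses the posterior is Beta(12+k, 23), with mean (12+k)/(12+23+k).
Set (12+k)/(35+k) > 0.93 and solve: k > (0.93·35 − 12)/(1 − 0.93) = 293.571.
The smallest integer exceeding 293.571 is 294.

k = 294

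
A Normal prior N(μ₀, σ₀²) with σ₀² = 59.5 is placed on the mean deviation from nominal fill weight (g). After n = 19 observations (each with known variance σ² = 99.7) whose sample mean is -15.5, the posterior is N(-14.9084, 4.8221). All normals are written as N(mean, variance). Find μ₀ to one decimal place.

μ₀ = -8.2

With known observation variance, the Normal–Normal posterior has precision τ_n = τ₀ + n/σ² and mean μ_n = (τ₀μ₀ + (n/σ²)x̄)/τ_n.
Here τ₀ = 1/59.5 = 0.016807 and τ_data = 19/99.7 = 0.190572, so τ_n = 0.207379.
Rearranging for μ₀: μ₀ = (μ_n·τ_n − τ_data·x̄)/τ₀ = (-14.9084·0.207379 − 0.190572·-15.5) / 0.016807 = -0.137823/0.016807 ≈ -8.2.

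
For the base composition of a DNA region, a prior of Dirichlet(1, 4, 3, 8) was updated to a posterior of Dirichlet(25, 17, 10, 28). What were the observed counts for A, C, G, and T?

For a Dirichlet(α) prior with multinomial counts c, the posterior is Dirichlet(α + c) componentwise.
Counts are posterior − prior componentwise: 25−1=24, 17−4=13, 10−3=7, 28−8=20.

counts (24, 13, 7, 20)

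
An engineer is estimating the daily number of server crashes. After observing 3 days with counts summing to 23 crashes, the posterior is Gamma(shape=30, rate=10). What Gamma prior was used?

Gamma(shape=7, rate=7)

A Gamma(α, β) prior (rate parametrization) on a Poisson rate with n observations summing to S gives posterior Gamma(α+S, β+n).
So α = 30 − 23 = 7 and β = 10 − 3 = 7.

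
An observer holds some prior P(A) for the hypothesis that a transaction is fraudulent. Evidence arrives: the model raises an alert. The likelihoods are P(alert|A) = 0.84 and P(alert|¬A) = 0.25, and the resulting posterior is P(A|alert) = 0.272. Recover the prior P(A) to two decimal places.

P(A) = 0.10

In odds form, posterior odds = prior odds × likelihood ratio, so prior odds = posterior odds ÷ LR.
Posterior odds = 0.272/(1−0.272) = 0.3736. LR = 0.84/0.25 = 3.3600.
Prior odds = 0.3736/3.3600 = 0.1112, so P(A) = 0.1112/(1+0.1112) ≈ 0.10.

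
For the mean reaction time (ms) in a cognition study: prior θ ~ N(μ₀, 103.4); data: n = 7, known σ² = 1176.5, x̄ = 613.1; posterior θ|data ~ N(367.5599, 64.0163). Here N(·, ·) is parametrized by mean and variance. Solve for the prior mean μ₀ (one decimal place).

μ₀ = 216.5

With known observation variance, the Normal–Normal posterior has precision τ_n = τ₀ + n/σ² and mean μ_n = (τ₀μ₀ + (n/σ²)x̄)/τ_n.
Here τ₀ = 1/103.4 = 0.009671 and τ_data = 7/1176.5 = 0.005950, so τ_n = 0.015621.
Rearranging for μ₀: μ₀ = (μ_n·τ_n − τ_data·x̄)/τ₀ = (367.5599·0.015621 − 0.005950·613.1) / 0.009671 = 2.093708/0.009671 ≈ 216.5.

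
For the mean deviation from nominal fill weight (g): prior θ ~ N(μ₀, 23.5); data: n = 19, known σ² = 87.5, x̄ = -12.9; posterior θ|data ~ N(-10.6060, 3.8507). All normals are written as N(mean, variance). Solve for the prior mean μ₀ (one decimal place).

The posterior mean is a precision-weighted average: μ_n = (τ₀μ₀ + τ_data·x̄)/(τ₀+τ_data), with τ₀=1/σ₀² and τ_data=n/σ².
Here τ₀ = 1/23.5 = 0.042553 and τ_data = 19/87.5 = 0.217143, so τ_n = 0.259696.
Rearranging for μ₀: μ₀ = (μ_n·τ_n − τ_data·x̄)/τ₀ = (-10.6060·0.259696 − 0.217143·-12.9) / 0.042553 = 0.046809/0.042553 ≈ 1.1.

μ₀ = 1.1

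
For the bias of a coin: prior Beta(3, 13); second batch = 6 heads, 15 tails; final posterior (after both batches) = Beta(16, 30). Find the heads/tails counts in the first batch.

Because Beta–binomial updating is additive in the counts, the combined data contributed (α_post−α_prior, β_post−β_prior) successes and failures.
Total across both batches: 16−3=13 heads, 30−13=17 tails.
Subtract the second batch: 13−6=7 heads and 17−15=2 tails.

7 heads and 2 tails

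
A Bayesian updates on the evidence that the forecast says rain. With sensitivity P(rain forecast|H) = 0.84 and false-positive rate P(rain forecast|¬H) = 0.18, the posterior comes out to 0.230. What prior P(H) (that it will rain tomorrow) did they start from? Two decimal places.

In odds form, posterior odds = prior odds × likelihood ratio, so prior odds = posterior odds ÷ LR.
Posterior odds = 0.230/(1−0.230) = 0.2987. LR = 0.84/0.18 = 4.6667.
Prior odds = 0.2987/4.6667 = 0.0640, so P(H) = 0.0640/(1+0.0640) ≈ 0.06.

P(H) = 0.06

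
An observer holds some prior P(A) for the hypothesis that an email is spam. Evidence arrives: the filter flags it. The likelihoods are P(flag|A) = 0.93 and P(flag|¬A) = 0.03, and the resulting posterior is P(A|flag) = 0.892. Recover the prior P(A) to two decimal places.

Bayes' rule in odds form gives O(A|E) = O(A)·[P(E|A)/P(E|¬A)], hence O(A) = O(A|E)/LR.
Posterior odds = 0.892/(1−0.892) = 8.2593. LR = 0.93/0.03 = 31.0000.
Prior odds = 8.2593/31.0000 = 0.2664, so P(A) = 0.2664/(1+0.2664) ≈ 0.21.

P(A) = 0.21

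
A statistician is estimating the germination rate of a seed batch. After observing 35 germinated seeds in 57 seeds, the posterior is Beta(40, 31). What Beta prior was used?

A Beta(α, β) prior with s successes and f failures in binomial data gives a Beta(α+s, β+f) posterior.
Subtract the data counts: 40−35=5, 31−22=9.

Beta(5, 9)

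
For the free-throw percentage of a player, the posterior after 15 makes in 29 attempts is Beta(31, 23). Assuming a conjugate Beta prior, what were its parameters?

Beta is conjugate to the binomial likelihood: posterior = Beta(α+s, β+f).
Subtract the data counts: 31−15=16, 23−14=9.

Beta(16, 9)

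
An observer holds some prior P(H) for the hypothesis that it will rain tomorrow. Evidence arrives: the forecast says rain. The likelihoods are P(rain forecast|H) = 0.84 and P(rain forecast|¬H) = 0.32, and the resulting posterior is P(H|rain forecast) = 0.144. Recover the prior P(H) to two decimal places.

Bayes' rule in odds form gives O(H|E) = O(H)·[P(E|H)/P(E|¬H)], hence O(H) = O(H|E)/LR.
Posterior odds = 0.144/(1−0.144) = 0.1682. LR = 0.84/0.32 = 2.6250.
Prior odds = 0.1682/2.6250 = 0.0641, so P(H) = 0.0641/(1+0.0641) ≈ 0.06.

P(H) = 0.06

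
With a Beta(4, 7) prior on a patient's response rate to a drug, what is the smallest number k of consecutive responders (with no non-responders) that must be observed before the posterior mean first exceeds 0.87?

After k responders and 0 non-responders the posterior is Beta(4+k, 7), with mean (4+k)/(4+7+k).
Set (4+k)/(11+k) > 0.87 and solve: k > (0.87·11 − 4)/(1 − 0.87) = 42.846.
The smallest integer exceeding 42.846 is 43.

k = 43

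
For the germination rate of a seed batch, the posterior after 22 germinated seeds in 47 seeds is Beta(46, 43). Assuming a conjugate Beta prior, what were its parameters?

Beta(24, 18)

Under Beta–binomial conjugacy the posterior parameters are (α+s, β+f).
So α = 46 − 22 = 24 and β = 43 − 25 = 18.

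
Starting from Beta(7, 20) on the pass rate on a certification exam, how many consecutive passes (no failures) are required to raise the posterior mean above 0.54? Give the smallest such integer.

k = 17

After k passes and 0 failures the posterior is Beta(7+k, 20), with mean (7+k)/(7+20+k).
Set (7+k)/(27+k) > 0.54 and solve: k > (0.54·27 − 7)/(1 − 0.54) = 16.478.
The smallest integer exceeding 16.478 is 17, and checking k=17: (24)/(44) = 0.5455 > 0.54.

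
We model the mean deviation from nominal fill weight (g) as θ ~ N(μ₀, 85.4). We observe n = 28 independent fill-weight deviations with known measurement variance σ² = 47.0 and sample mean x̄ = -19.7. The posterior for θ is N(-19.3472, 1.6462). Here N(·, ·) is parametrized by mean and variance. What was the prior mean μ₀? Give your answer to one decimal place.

μ₀ = -1.4

With known observation variance, the Normal–Normal posterior has precision τ_n = τ₀ + n/σ² and mean μ_n = (τ₀μ₀ + (n/σ²)x̄)/τ_n.
Here τ₀ = 1/85.4 = 0.011710 and τ_data = 28/47.0 = 0.595745, so τ_n = 0.607455.
Rearranging for μ₀: μ₀ = (μ_n·τ_n − τ_data·x̄)/τ₀ = (-19.3472·0.607455 − 0.595745·-19.7) / 0.011710 = -0.016377/0.011710 ≈ -1.4.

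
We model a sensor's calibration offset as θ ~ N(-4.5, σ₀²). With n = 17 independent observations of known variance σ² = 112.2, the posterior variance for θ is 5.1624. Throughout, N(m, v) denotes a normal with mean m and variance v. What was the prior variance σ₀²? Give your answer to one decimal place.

For the Normal–Normal model with known σ², precisions add: τ_n = τ₀ + n/σ².
So 1/σ₀² = 1/5.1624 − 17/112.2 = 0.193708 − 0.151515 = 0.042193.
Hence σ₀² = 1/0.042193 ≈ 23.7.

σ₀² = 23.7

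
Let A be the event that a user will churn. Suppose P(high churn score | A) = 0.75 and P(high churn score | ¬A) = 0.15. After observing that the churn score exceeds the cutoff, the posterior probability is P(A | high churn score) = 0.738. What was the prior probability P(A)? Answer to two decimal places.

P(A) = 0.36

In odds form, posterior odds = prior odds × likelihood ratio, so prior odds = posterior odds ÷ LR.
Posterior odds = 0.738/(1−0.738) = 2.8168. LR = 0.75/0.15 = 5.0000.
Prior odds = 2.8168/5.0000 = 0.5634, so P(A) = 0.5634/(1+0.5634) ≈ 0.36.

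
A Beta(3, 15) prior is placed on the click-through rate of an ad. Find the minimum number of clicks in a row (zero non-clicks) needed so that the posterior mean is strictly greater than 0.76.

After k clicks and 0 non-clicks the posterior is Beta(3+k, 15), with mean (3+k)/(3+15+k).
Set (3+k)/(18+k) > 0.76 and solve: k > (0.76·18 − 3)/(1 − 0.76) = 44.500.
The smallest integer exceeding 44.500 is 45.

k = 45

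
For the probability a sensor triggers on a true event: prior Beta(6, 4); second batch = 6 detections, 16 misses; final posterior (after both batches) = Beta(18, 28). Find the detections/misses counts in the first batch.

Because Beta–binomial updating is additive in the counts, the combined data contributed (α_post−α_prior, β_post−β_prior) successes and failures.
Total across both batches: 18−6=12 detections, 28−4=24 misses.
Subtract the second batch: 12−6=6 detections and 24−16=8 misses.

6 detections and 8 misses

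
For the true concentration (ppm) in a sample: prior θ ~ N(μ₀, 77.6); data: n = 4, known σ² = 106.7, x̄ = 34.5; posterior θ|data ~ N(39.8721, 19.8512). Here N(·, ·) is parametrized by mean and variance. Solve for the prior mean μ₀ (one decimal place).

The posterior mean is a precision-weighted average: μ_n = (τ₀μ₀ + τ_data·x̄)/(τ₀+τ_data), with τ₀=1/σ₀² and τ_data=n/σ².
Here τ₀ = 1/77.6 = 0.012887 and τ_data = 4/106.7 = 0.037488, so τ_n = 0.050375.
Rearranging for μ₀: μ₀ = (μ_n·τ_n − τ_data·x̄)/τ₀ = (39.8721·0.050375 − 0.037488·34.5) / 0.012887 = 0.715221/0.012887 ≈ 55.5.

μ₀ = 55.5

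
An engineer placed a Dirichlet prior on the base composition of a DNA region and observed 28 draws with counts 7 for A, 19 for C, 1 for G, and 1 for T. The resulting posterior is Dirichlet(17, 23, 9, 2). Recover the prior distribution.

Dirichlet(10, 4, 8, 1)

For a Dirichlet(α) prior with multinomial counts c, the posterior is Dirichlet(α + c) componentwise.
Subtract each count from the matching posterior parameter: 17−7=10, 23−19=4, 9−1=8, 2−1=1.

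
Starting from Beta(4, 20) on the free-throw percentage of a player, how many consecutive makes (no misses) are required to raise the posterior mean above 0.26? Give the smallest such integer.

k = 4

After k makes and 0 misses the posterior is Beta(4+k, 20), with mean (4+k)/(4+20+k).
Set (4+k)/(24+k) > 0.26 and solve: k > (0.26·24 − 4)/(1 − 0.26) = 3.027.
The smallest integer exceeding 3.027 is 4, and checking k=4: (8)/(28) = 0.2857 > 0.26.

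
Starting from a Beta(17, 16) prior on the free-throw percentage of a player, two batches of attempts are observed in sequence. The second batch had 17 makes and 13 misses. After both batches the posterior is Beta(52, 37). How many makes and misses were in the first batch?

Because Beta–binomial updating is additive in the counts, the combined data contributed (α_post−α_prior, β_post−β_prior) successes and failures.
Total across both batches: 52−17=35 makes, 37−16=21 misses.
Subtract the second batch: 35−17=18 makes and 21−13=8 misses.

18 makes and 8 misses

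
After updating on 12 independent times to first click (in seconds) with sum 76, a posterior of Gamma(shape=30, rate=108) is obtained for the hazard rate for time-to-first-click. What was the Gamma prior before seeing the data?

Gamma(shape=18, rate=32)

For an exponential likelihood with a Gamma(α, β) prior on the rate, n observations with total T give posterior Gamma(α+n, β+T).
So α = 30 − 12 = 18 and β = 108 − 76 = 32.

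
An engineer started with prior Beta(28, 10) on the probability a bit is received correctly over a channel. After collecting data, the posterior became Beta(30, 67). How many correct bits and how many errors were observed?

2 correct bits and 57 errors

A Beta(a, b) prior with s successes and f failures in binomial data gives a Beta(a+s, b+f) posterior.
So s = 30 − 28 = 2 and f = 67 − 10 = 57.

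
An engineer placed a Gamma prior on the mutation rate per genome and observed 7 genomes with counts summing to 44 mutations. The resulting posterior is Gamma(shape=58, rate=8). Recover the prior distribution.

Gamma–Poisson conjugacy: posterior shape = α + Σxᵢ, posterior rate = β + n.
So α = 58 − 44 = 14 and β = 8 − 7 = 1.

Gamma(shape=14, rate=1)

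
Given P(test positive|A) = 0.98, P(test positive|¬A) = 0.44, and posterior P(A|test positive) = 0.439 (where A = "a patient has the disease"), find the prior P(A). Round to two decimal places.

In odds form, posterior odds = prior odds × likelihood ratio, so prior odds = posterior odds ÷ LR.
Posterior odds = 0.439/(1−0.439) = 0.7825. LR = 0.98/0.44 = 2.2273.
Prior odds = 0.7825/2.2273 = 0.3513, so P(A) = 0.3513/(1+0.3513) ≈ 0.26.

P(A) = 0.26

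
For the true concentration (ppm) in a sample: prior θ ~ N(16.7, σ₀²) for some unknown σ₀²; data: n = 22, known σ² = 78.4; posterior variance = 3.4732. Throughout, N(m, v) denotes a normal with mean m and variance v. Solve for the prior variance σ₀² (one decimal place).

σ₀² = 136.9

Posterior precision equals prior precision plus data precision: 1/σ_n² = 1/σ₀² + n/σ².
So 1/σ₀² = 1/3.4732 − 22/78.4 = 0.287919 − 0.280612 = 0.007307.
Hence σ₀² = 1/0.007307 ≈ 136.9.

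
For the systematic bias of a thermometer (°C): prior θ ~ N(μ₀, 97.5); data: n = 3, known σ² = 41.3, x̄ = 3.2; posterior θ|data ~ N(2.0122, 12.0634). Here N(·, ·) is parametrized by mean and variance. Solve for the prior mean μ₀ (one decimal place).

With known observation variance, the Normal–Normal posterior has precision τ_n = τ₀ + n/σ² and mean μ_n = (τ₀μ₀ + (n/σ²)x̄)/τ_n.
Here τ₀ = 1/97.5 = 0.010256 and τ_data = 3/41.3 = 0.072639, so τ_n = 0.082895.
Rearranging for μ₀: μ₀ = (μ_n·τ_n − τ_data·x̄)/τ₀ = (2.0122·0.082895 − 0.072639·3.2) / 0.010256 = -0.065643/0.010256 ≈ -6.4.

μ₀ = -6.4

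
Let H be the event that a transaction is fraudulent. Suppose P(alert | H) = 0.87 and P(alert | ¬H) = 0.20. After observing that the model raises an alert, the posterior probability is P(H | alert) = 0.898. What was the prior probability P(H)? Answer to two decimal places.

Bayes' rule in odds form gives O(H|E) = O(H)·[P(E|H)/P(E|¬H)], hence O(H) = O(H|E)/LR.
Posterior odds = 0.898/(1−0.898) = 8.8039. LR = 0.87/0.20 = 4.3500.
Prior odds = 8.8039/4.3500 = 2.0239, so P(H) = 2.0239/(1+2.0239) ≈ 0.67.

P(H) = 0.67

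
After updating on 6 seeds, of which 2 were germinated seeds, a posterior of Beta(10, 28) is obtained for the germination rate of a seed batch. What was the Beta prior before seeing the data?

Beta is conjugate to the binomial likelihood: posterior = Beta(α+s, β+f).
Subtract the data counts: 10−2=8, 28−4=24.

Beta(8, 24)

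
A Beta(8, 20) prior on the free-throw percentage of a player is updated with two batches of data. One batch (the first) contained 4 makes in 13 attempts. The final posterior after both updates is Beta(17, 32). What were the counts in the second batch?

5 makes and 3 misses

Because Beta–binomial updating is additive in the counts, the combined data contributed (α_post−α_prior, β_post−β_prior) successes and failures.
Total across both batches: 17−8=9 makes, 32−20=12 misses.
Subtract the first batch: 9−4=5 makes and 12−9=3 misses.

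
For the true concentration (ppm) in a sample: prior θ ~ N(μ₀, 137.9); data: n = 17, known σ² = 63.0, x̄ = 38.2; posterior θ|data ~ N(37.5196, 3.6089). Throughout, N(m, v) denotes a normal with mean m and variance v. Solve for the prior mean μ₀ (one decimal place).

The posterior mean is a precision-weighted average: μ_n = (τ₀μ₀ + τ_data·x̄)/(τ₀+τ_data), with τ₀=1/σ₀² and τ_data=n/σ².
Here τ₀ = 1/137.9 = 0.007252 and τ_data = 17/63.0 = 0.269841, so τ_n = 0.277093.
Rearranging for μ₀: μ₀ = (μ_n·τ_n − τ_data·x̄)/τ₀ = (37.5196·0.277093 − 0.269841·38.2) / 0.007252 = 0.088492/0.007252 ≈ 12.2.

μ₀ = 12.2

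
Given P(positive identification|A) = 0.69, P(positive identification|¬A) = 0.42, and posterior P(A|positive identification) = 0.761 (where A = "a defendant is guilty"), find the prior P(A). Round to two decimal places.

P(A) = 0.66

In odds form, posterior odds = prior odds × likelihood ratio, so prior odds = posterior odds ÷ LR.
Posterior odds = 0.761/(1−0.761) = 3.1841. LR = 0.69/0.42 = 1.6429.
Prior odds = 3.1841/1.6429 = 1.9381, so P(A) = 1.9381/(1+1.9381) ≈ 0.66.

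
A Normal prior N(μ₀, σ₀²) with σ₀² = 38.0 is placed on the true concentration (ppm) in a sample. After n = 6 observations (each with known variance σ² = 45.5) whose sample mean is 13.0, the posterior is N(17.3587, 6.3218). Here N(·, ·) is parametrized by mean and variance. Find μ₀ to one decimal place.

With known observation variance, the Normal–Normal posterior has precision τ_n = τ₀ + n/σ² and mean μ_n = (τ₀μ₀ + (n/σ²)x̄)/τ_n.
Here τ₀ = 1/38.0 = 0.026316 and τ_data = 6/45.5 = 0.131868, so τ_n = 0.158184.
Rearranging for μ₀: μ₀ = (μ_n·τ_n − τ_data·x̄)/τ₀ = (17.3587·0.158184 − 0.131868·13.0) / 0.026316 = 1.031585/0.026316 ≈ 39.2.

μ₀ = 39.2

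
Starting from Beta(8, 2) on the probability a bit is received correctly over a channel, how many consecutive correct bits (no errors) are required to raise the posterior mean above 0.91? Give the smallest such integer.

After k correct bits and 0 errors the posterior is Beta(8+k, 2), with mean (8+k)/(8+2+k).
Set (8+k)/(10+k) > 0.91 and solve: k > (0.91·10 − 8)/(1 − 0.91) = 12.222.
The smallest integer exceeding 12.222 is 13, and checking k=13: (21)/(23) = 0.9130 > 0.91.

k = 13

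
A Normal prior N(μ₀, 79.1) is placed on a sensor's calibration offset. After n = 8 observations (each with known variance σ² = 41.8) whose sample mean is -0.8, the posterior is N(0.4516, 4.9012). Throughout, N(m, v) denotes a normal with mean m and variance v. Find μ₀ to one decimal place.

μ₀ = 19.4

The posterior mean is a precision-weighted average: μ_n = (τ₀μ₀ + τ_data·x̄)/(τ₀+τ_data), with τ₀=1/σ₀² and τ_data=n/σ².
Here τ₀ = 1/79.1 = 0.012642 and τ_data = 8/41.8 = 0.191388, so τ_n = 0.204030.
Rearranging for μ₀: μ₀ = (μ_n·τ_n − τ_data·x̄)/τ₀ = (0.4516·0.204030 − 0.191388·-0.8) / 0.012642 = 0.245250/0.012642 ≈ 19.4.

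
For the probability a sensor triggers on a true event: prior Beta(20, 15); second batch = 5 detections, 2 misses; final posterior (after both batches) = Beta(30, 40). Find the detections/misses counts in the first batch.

5 detections and 23 misses

Sequential conjugate updates are equivalent to a single update on the pooled data, so total successes = posterior α − prior α and total failures = posterior β − prior β.
Total across both batches: 30−20=10 detections, 40−15=25 misses.
Subtract the second batch: 10−5=5 detections and 25−2=23 misses.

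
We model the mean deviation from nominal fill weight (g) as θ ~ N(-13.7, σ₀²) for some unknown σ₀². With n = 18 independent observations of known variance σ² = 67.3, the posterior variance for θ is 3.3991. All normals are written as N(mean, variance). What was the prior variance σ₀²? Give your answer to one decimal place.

σ₀² = 37.4

Posterior precision equals prior precision plus data precision: 1/σ_n² = 1/σ₀² + n/σ².
So 1/σ₀² = 1/3.3991 − 18/67.3 = 0.294196 − 0.267459 = 0.026737.
Hence σ₀² = 1/0.026737 ≈ 37.4.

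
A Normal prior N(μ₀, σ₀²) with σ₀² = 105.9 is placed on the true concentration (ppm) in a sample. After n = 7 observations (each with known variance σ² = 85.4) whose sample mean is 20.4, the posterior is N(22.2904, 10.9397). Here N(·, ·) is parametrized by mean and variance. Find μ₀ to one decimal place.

μ₀ = 38.7

With known observation variance, the Normal–Normal posterior has precision τ_n = τ₀ + n/σ² and mean μ_n = (τ₀μ₀ + (n/σ²)x̄)/τ_n.
Here τ₀ = 1/105.9 = 0.009443 and τ_data = 7/85.4 = 0.081967, so τ_n = 0.091410.
Rearranging for μ₀: μ₀ = (μ_n·τ_n − τ_data·x̄)/τ₀ = (22.2904·0.091410 − 0.081967·20.4) / 0.009443 = 0.365439/0.009443 ≈ 38.7.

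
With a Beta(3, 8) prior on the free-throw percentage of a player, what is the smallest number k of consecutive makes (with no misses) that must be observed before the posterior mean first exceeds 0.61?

After k makes and 0 misses the posterior is Beta(3+k, 8), with mean (3+k)/(3+8+k).
Set (3+k)/(11+k) > 0.61 and solve: k > (0.61·11 − 3)/(1 − 0.61) = 9.513.
The smallest integer exceeding 9.513 is 10.

k = 10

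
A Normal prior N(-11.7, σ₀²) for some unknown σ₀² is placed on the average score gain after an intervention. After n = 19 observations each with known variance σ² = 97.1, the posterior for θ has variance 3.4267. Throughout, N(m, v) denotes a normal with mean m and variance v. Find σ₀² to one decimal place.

σ₀² = 10.4

For the Normal–Normal model with known σ², precisions add: τ_n = τ₀ + n/σ².
So 1/σ₀² = 1/3.4267 − 19/97.1 = 0.291826 − 0.195675 = 0.096151.
Hence σ₀² = 1/0.096151 ≈ 10.4.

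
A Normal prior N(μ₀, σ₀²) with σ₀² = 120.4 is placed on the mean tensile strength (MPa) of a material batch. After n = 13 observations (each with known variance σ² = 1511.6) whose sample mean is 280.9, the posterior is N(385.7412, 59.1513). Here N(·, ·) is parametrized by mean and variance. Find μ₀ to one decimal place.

μ₀ = 494.3

With known observation variance, the Normal–Normal posterior has precision τ_n = τ₀ + n/σ² and mean μ_n = (τ₀μ₀ + (n/σ²)x̄)/τ_n.
Here τ₀ = 1/120.4 = 0.008306 and τ_data = 13/1511.6 = 0.008600, so τ_n = 0.016906.
Rearranging for μ₀: μ₀ = (μ_n·τ_n − τ_data·x̄)/τ₀ = (385.7412·0.016906 − 0.008600·280.9) / 0.008306 = 4.105601/0.008306 ≈ 494.3.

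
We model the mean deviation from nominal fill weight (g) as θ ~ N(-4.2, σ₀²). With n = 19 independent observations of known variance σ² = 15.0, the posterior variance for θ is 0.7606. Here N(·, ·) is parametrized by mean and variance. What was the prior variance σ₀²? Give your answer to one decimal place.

For the Normal–Normal model with known σ², precisions add: τ_n = τ₀ + n/σ².
So 1/σ₀² = 1/0.7606 − 19/15.0 = 1.314752 − 1.266667 = 0.048085.
Hence σ₀² = 1/0.048085 ≈ 20.8.

σ₀² = 20.8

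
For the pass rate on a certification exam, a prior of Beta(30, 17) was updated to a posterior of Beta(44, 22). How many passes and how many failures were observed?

14 passes and 5 failures

Under Beta–binomial conjugacy the posterior parameters are (a+s, b+f).
Match parameters: s=44−30=14, f=22−17=5.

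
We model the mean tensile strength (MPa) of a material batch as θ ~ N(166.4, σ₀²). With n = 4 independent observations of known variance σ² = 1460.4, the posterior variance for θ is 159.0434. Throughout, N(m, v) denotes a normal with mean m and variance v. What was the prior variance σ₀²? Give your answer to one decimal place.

σ₀² = 281.8

Posterior precision equals prior precision plus data precision: 1/σ_n² = 1/σ₀² + n/σ².
So 1/σ₀² = 1/159.0434 − 4/1460.4 = 0.006288 − 0.002739 = 0.003549.
Hence σ₀² = 1/0.003549 ≈ 281.8.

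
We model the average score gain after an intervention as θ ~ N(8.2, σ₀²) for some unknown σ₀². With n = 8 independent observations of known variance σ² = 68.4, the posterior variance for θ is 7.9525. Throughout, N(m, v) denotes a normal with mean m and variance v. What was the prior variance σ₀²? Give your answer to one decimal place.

σ₀² = 113.8

For the Normal–Normal model with known σ², precisions add: τ_n = τ₀ + n/σ².
So 1/σ₀² = 1/7.9525 − 8/68.4 = 0.125747 − 0.116959 = 0.008788.
Hence σ₀² = 1/0.008788 ≈ 113.8.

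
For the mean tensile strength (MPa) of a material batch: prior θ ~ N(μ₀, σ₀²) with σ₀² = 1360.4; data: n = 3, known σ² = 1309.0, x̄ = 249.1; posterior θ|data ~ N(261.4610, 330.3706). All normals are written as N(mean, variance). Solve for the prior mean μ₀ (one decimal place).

μ₀ = 300.0

The posterior mean is a precision-weighted average: μ_n = (τ₀μ₀ + τ_data·x̄)/(τ₀+τ_data), with τ₀=1/σ₀² and τ_data=n/σ².
Here τ₀ = 1/1360.4 = 0.000735 and τ_data = 3/1309.0 = 0.002292, so τ_n = 0.003027.
Rearranging for μ₀: μ₀ = (μ_n·τ_n − τ_data·x̄)/τ₀ = (261.4610·0.003027 − 0.002292·249.1) / 0.000735 = 0.220505/0.000735 ≈ 300.0.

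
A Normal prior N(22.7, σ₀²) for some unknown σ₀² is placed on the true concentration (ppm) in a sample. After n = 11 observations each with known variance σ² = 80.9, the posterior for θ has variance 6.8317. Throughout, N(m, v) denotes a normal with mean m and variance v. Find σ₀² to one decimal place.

For the Normal–Normal model with known σ², precisions add: τ_n = τ₀ + n/σ².
So 1/σ₀² = 1/6.8317 − 11/80.9 = 0.146376 − 0.135970 = 0.010406.
Hence σ₀² = 1/0.010406 ≈ 96.1.

σ₀² = 96.1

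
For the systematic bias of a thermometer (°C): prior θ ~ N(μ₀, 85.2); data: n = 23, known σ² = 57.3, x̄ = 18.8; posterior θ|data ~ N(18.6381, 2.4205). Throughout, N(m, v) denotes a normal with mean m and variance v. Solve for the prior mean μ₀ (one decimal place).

The posterior mean is a precision-weighted average: μ_n = (τ₀μ₀ + τ_data·x̄)/(τ₀+τ_data), with τ₀=1/σ₀² and τ_data=n/σ².
Here τ₀ = 1/85.2 = 0.011737 and τ_data = 23/57.3 = 0.401396, so τ_n = 0.413133.
Rearranging for μ₀: μ₀ = (μ_n·τ_n − τ_data·x̄)/τ₀ = (18.6381·0.413133 − 0.401396·18.8) / 0.011737 = 0.153769/0.011737 ≈ 13.1.

μ₀ = 13.1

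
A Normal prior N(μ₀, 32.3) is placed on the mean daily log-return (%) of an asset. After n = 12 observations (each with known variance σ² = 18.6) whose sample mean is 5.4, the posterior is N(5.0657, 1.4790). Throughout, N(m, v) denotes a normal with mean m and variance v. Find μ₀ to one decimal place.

μ₀ = -1.9

With known observation variance, the Normal–Normal posterior has precision τ_n = τ₀ + n/σ² and mean μ_n = (τ₀μ₀ + (n/σ²)x̄)/τ_n.
Here τ₀ = 1/32.3 = 0.030960 and τ_data = 12/18.6 = 0.645161, so τ_n = 0.676121.
Rearranging for μ₀: μ₀ = (μ_n·τ_n − τ_data·x̄)/τ₀ = (5.0657·0.676121 − 0.645161·5.4) / 0.030960 = -0.058843/0.030960 ≈ -1.9.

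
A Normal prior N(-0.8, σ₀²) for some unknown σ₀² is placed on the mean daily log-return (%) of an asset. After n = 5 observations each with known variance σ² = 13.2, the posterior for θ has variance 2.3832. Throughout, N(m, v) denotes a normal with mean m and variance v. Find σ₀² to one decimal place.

For the Normal–Normal model with known σ², precisions add: τ_n = τ₀ + n/σ².
So 1/σ₀² = 1/2.3832 − 5/13.2 = 0.419604 − 0.378788 = 0.040816.
Hence σ₀² = 1/0.040816 ≈ 24.5.

σ₀² = 24.5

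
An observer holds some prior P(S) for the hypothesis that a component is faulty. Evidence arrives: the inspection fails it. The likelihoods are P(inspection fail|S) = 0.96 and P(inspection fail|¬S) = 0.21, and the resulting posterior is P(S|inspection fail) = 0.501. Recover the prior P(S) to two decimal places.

P(S) = 0.18

Bayes' rule in odds form gives O(S|E) = O(S)·[P(E|S)/P(E|¬S)], hence O(S) = O(S|E)/LR.
Posterior odds = 0.501/(1−0.501) = 1.0040. LR = 0.96/0.21 = 4.5714.
Prior odds = 1.0040/4.5714 = 0.2196, so P(S) = 0.2196/(1+0.2196) ≈ 0.18.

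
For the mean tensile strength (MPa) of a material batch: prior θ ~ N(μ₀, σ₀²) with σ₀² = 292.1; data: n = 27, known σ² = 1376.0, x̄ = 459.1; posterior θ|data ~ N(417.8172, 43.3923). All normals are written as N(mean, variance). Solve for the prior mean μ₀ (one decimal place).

The posterior mean is a precision-weighted average: μ_n = (τ₀μ₀ + τ_data·x̄)/(τ₀+τ_data), with τ₀=1/σ₀² and τ_data=n/σ².
Here τ₀ = 1/292.1 = 0.003423 and τ_data = 27/1376.0 = 0.019622, so τ_n = 0.023045.
Rearranging for μ₀: μ₀ = (μ_n·τ_n − τ_data·x̄)/τ₀ = (417.8172·0.023045 − 0.019622·459.1) / 0.003423 = 0.620137/0.003423 ≈ 181.2.

μ₀ = 181.2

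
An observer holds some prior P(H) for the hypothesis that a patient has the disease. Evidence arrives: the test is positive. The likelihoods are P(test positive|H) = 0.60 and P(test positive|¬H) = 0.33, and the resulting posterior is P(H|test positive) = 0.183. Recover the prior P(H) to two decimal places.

P(H) = 0.11

Bayes' rule in odds form gives O(H|E) = O(H)·[P(E|H)/P(E|¬H)], hence O(H) = O(H|E)/LR.
Posterior odds = 0.183/(1−0.183) = 0.2240. LR = 0.60/0.33 = 1.8182.
Prior odds = 0.2240/1.8182 = 0.1232, so P(H) = 0.1232/(1+0.1232) ≈ 0.11.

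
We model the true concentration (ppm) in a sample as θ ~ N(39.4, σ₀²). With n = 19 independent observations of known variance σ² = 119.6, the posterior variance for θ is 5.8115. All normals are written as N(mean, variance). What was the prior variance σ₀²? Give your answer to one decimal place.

For the Normal–Normal model with known σ², precisions add: τ_n = τ₀ + n/σ².
So 1/σ₀² = 1/5.8115 − 19/119.6 = 0.172073 − 0.158863 = 0.013210.
Hence σ₀² = 1/0.013210 ≈ 75.7.

σ₀² = 75.7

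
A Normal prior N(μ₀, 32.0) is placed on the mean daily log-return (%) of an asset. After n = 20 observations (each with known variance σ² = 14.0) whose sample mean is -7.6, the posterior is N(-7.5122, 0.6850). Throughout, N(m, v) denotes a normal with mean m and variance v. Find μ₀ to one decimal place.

μ₀ = -3.5

With known observation variance, the Normal–Normal posterior has precision τ_n = τ₀ + n/σ² and mean μ_n = (τ₀μ₀ + (n/σ²)x̄)/τ_n.
Here τ₀ = 1/32.0 = 0.031250 and τ_data = 20/14.0 = 1.428571, so τ_n = 1.459821.
Rearranging for μ₀: μ₀ = (μ_n·τ_n − τ_data·x̄)/τ₀ = (-7.5122·1.459821 − 1.428571·-7.6) / 0.031250 = -0.109328/0.031250 ≈ -3.5.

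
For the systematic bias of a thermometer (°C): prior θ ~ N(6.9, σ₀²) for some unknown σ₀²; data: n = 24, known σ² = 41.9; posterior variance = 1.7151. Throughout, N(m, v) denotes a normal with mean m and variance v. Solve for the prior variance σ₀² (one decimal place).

σ₀² = 97.4

For the Normal–Normal model with known σ², precisions add: τ_n = τ₀ + n/σ².
So 1/σ₀² = 1/1.7151 − 24/41.9 = 0.583056 − 0.572792 = 0.010264.
Hence σ₀² = 1/0.010264 ≈ 97.4.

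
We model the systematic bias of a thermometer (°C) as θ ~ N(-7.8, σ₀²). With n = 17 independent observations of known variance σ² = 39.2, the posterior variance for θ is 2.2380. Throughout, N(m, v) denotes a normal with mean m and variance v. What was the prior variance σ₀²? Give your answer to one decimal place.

Posterior precision equals prior precision plus data precision: 1/σ_n² = 1/σ₀² + n/σ².
So 1/σ₀² = 1/2.2380 − 17/39.2 = 0.446828 − 0.433673 = 0.013155.
Hence σ₀² = 1/0.013155 ≈ 76.0.

σ₀² = 76.0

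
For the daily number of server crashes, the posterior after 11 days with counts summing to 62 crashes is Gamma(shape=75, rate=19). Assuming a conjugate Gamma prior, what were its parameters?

Gamma(shape=13, rate=8)

A Gamma(α, β) prior (rate parametrization) on a Poisson rate with n observations summing to S gives posterior Gamma(α+S, β+n).
So α = 75 − 62 = 13 and β = 19 − 11 = 8.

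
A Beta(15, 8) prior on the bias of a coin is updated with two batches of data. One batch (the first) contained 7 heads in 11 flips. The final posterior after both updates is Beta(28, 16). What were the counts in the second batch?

6 heads and 4 tails

Sequential conjugate updates are equivalent to a single update on the pooled data, so total successes = posterior α − prior α and total failures = posterior β − prior β.
Total across both batches: 28−15=13 heads, 16−8=8 tails.
Subtract the first batch: 13−7=6 heads and 8−4=4 tails.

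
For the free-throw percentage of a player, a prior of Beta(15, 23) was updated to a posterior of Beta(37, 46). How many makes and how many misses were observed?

Under Beta–binomial conjugacy the posterior parameters are (a+s, b+f).
Match parameters: s=37−15=22, f=46−23=23.

22 makes and 23 misses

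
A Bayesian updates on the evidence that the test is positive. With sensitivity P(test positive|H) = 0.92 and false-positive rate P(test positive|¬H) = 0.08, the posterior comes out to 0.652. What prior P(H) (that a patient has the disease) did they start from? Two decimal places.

P(H) = 0.14

In odds form, posterior odds = prior odds × likelihood ratio, so prior odds = posterior odds ÷ LR.
Posterior odds = 0.652/(1−0.652) = 1.8736. LR = 0.92/0.08 = 11.5000.
Prior odds = 1.8736/11.5000 = 0.1629, so P(H) = 0.1629/(1+0.1629) ≈ 0.14.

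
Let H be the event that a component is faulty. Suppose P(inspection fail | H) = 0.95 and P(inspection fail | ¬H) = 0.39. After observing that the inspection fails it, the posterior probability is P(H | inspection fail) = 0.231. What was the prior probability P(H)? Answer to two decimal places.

In odds form, posterior odds = prior odds × likelihood ratio, so prior odds = posterior odds ÷ LR.
Posterior odds = 0.231/(1−0.231) = 0.3004. LR = 0.95/0.39 = 2.4359.
Prior odds = 0.3004/2.4359 = 0.1233, so P(H) = 0.1233/(1+0.1233) ≈ 0.11.

P(H) = 0.11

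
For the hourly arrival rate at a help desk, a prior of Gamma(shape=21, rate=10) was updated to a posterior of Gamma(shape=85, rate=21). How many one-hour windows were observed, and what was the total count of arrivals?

n = 11 one-hour windows with total 64 arrivals

A Gamma(α, β) prior (rate parametrization) on a Poisson rate with n observations summing to S gives posterior Gamma(α+S, β+n).
Matching: Σxᵢ = 85 − 21 = 64 and n = 21 − 10 = 11.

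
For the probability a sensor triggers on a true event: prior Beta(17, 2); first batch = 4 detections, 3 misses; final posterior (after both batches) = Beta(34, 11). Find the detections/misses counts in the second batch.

Sequential conjugate updates are equivalent to a single update on the pooled data, so total successes = posterior α − prior α and total failures = posterior β − prior β.
Total across both batches: 34−17=17 detections, 11−2=9 misses.
Subtract the first batch: 17−4=13 detections and 9−3=6 misses.

13 detections and 6 misses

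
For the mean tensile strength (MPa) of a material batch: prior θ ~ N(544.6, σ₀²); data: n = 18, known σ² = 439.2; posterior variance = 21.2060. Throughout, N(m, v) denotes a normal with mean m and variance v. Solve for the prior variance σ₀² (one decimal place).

For the Normal–Normal model with known σ², precisions add: τ_n = τ₀ + n/σ².
So 1/σ₀² = 1/21.2060 − 18/439.2 = 0.047156 − 0.040984 = 0.006172.
Hence σ₀² = 1/0.006172 ≈ 162.0.

σ₀² = 162.0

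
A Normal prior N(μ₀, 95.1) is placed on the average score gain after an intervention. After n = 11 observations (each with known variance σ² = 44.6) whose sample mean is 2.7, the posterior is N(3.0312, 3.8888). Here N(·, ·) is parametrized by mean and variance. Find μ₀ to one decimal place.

The posterior mean is a precision-weighted average: μ_n = (τ₀μ₀ + τ_data·x̄)/(τ₀+τ_data), with τ₀=1/σ₀² and τ_data=n/σ².
Here τ₀ = 1/95.1 = 0.010515 and τ_data = 11/44.6 = 0.246637, so τ_n = 0.257152.
Rearranging for μ₀: μ₀ = (μ_n·τ_n − τ_data·x̄)/τ₀ = (3.0312·0.257152 − 0.246637·2.7) / 0.010515 = 0.113559/0.010515 ≈ 10.8.

μ₀ = 10.8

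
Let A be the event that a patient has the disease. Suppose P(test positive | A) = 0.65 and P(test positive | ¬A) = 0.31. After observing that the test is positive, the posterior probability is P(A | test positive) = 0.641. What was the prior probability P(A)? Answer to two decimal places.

P(A) = 0.46

In odds form, posterior odds = prior odds × likelihood ratio, so prior odds = posterior odds ÷ LR.
Posterior odds = 0.641/(1−0.641) = 1.7855. LR = 0.65/0.31 = 2.0968.
Prior odds = 1.7855/2.0968 = 0.8515, so P(A) = 0.8515/(1+0.8515) ≈ 0.46.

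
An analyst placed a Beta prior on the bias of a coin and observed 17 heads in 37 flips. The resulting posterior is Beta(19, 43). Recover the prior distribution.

Beta is conjugate to the binomial likelihood: posterior = Beta(α+s, β+f).
So α = 19 − 17 = 2 and β = 43 − 20 = 23.

Beta(2, 23)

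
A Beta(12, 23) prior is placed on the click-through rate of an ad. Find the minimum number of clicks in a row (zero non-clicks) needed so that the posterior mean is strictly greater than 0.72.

k = 48

After k clicks and 0 non-clicks the posterior is Beta(12+k, 23), with mean (12+k)/(12+23+k).
Set (12+k)/(35+k) > 0.72 and solve: k > (0.72·35 − 12)/(1 − 0.72) = 47.143.
The smallest integer exceeding 47.143 is 48, and checking k=48: (60)/(83) = 0.7229 > 0.72.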